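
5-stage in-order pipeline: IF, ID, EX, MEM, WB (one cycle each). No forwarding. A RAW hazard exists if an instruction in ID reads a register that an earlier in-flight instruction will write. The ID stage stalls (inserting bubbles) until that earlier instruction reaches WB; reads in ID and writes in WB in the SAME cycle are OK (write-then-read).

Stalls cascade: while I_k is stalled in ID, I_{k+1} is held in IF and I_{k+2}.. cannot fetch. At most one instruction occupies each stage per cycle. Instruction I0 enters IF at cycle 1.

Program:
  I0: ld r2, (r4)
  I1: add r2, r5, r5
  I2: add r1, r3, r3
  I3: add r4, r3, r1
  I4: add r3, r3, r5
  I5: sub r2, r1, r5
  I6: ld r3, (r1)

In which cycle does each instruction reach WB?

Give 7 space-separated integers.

I0 ld r2 <- r4: IF@1 ID@2 stall=0 (-) EX@3 MEM@4 WB@5
I1 add r2 <- r5,r5: IF@2 ID@3 stall=0 (-) EX@4 MEM@5 WB@6
I2 add r1 <- r3,r3: IF@3 ID@4 stall=0 (-) EX@5 MEM@6 WB@7
I3 add r4 <- r3,r1: IF@4 ID@5 stall=2 (RAW on I2.r1 (WB@7)) EX@8 MEM@9 WB@10
I4 add r3 <- r3,r5: IF@5 ID@8 stall=0 (-) EX@9 MEM@10 WB@11
I5 sub r2 <- r1,r5: IF@8 ID@9 stall=0 (-) EX@10 MEM@11 WB@12
I6 ld r3 <- r1: IF@9 ID@10 stall=0 (-) EX@11 MEM@12 WB@13

Answer: 5 6 7 10 11 12 13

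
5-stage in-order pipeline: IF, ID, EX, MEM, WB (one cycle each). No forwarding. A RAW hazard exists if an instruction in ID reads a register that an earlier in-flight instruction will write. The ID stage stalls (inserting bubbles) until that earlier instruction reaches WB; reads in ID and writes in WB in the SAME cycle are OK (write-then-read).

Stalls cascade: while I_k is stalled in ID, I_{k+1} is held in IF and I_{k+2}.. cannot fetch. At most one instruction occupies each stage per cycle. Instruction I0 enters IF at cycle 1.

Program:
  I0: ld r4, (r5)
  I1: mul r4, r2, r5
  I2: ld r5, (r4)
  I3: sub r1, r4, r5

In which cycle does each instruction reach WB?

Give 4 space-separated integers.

I0 ld r4 <- r5: IF@1 ID@2 stall=0 (-) EX@3 MEM@4 WB@5
I1 mul r4 <- r2,r5: IF@2 ID@3 stall=0 (-) EX@4 MEM@5 WB@6
I2 ld r5 <- r4: IF@3 ID@4 stall=2 (RAW on I1.r4 (WB@6)) EX@7 MEM@8 WB@9
I3 sub r1 <- r4,r5: IF@4 ID@7 stall=2 (RAW on I2.r5 (WB@9)) EX@10 MEM@11 WB@12

Answer: 5 6 9 12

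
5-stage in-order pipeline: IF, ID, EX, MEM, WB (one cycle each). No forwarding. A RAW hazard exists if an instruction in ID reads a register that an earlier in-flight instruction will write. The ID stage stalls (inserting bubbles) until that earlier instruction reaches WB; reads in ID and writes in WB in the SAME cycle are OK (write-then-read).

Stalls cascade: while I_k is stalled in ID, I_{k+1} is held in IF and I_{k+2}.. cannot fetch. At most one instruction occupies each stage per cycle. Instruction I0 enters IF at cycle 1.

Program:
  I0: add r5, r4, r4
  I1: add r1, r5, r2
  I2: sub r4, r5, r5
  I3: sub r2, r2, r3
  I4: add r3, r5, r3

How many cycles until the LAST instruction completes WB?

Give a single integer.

Answer: 11

Derivation:
I0 add r5 <- r4,r4: IF@1 ID@2 stall=0 (-) EX@3 MEM@4 WB@5
I1 add r1 <- r5,r2: IF@2 ID@3 stall=2 (RAW on I0.r5 (WB@5)) EX@6 MEM@7 WB@8
I2 sub r4 <- r5,r5: IF@3 ID@6 stall=0 (-) EX@7 MEM@8 WB@9
I3 sub r2 <- r2,r3: IF@6 ID@7 stall=0 (-) EX@8 MEM@9 WB@10
I4 add r3 <- r5,r3: IF@7 ID@8 stall=0 (-) EX@9 MEM@10 WB@11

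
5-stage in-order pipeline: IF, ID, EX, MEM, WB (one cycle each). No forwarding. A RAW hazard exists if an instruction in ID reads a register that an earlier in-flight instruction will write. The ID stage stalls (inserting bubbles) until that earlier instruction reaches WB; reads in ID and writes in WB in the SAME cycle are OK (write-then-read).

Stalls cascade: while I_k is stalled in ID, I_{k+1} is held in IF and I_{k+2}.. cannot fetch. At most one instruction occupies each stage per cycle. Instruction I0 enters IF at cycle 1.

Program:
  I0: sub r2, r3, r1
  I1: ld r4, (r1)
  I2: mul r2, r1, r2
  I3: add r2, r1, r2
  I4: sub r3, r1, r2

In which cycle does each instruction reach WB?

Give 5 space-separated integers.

I0 sub r2 <- r3,r1: IF@1 ID@2 stall=0 (-) EX@3 MEM@4 WB@5
I1 ld r4 <- r1: IF@2 ID@3 stall=0 (-) EX@4 MEM@5 WB@6
I2 mul r2 <- r1,r2: IF@3 ID@4 stall=1 (RAW on I0.r2 (WB@5)) EX@6 MEM@7 WB@8
I3 add r2 <- r1,r2: IF@4 ID@6 stall=2 (RAW on I2.r2 (WB@8)) EX@9 MEM@10 WB@11
I4 sub r3 <- r1,r2: IF@6 ID@9 stall=2 (RAW on I3.r2 (WB@11)) EX@12 MEM@13 WB@14

Answer: 5 6 8 11 14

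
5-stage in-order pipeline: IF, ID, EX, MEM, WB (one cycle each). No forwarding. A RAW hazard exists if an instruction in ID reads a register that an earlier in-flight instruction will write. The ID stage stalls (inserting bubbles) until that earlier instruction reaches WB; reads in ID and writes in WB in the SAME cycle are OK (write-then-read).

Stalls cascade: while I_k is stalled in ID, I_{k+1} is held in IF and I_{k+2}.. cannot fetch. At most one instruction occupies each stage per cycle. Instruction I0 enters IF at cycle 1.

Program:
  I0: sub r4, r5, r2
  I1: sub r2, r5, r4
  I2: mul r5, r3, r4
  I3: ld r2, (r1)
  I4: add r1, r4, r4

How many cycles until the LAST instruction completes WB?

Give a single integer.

Answer: 11

Derivation:
I0 sub r4 <- r5,r2: IF@1 ID@2 stall=0 (-) EX@3 MEM@4 WB@5
I1 sub r2 <- r5,r4: IF@2 ID@3 stall=2 (RAW on I0.r4 (WB@5)) EX@6 MEM@7 WB@8
I2 mul r5 <- r3,r4: IF@3 ID@6 stall=0 (-) EX@7 MEM@8 WB@9
I3 ld r2 <- r1: IF@6 ID@7 stall=0 (-) EX@8 MEM@9 WB@10
I4 add r1 <- r4,r4: IF@7 ID@8 stall=0 (-) EX@9 MEM@10 WB@11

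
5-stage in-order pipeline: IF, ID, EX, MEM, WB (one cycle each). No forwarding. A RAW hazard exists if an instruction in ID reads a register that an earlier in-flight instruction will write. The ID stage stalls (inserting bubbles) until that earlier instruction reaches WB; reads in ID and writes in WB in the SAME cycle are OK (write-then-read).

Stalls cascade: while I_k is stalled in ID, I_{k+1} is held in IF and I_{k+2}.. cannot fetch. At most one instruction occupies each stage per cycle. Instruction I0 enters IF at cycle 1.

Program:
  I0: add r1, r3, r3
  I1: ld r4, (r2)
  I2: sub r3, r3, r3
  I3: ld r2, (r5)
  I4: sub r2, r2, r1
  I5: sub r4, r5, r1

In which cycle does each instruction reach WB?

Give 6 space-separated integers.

Answer: 5 6 7 8 11 12

Derivation:
I0 add r1 <- r3,r3: IF@1 ID@2 stall=0 (-) EX@3 MEM@4 WB@5
I1 ld r4 <- r2: IF@2 ID@3 stall=0 (-) EX@4 MEM@5 WB@6
I2 sub r3 <- r3,r3: IF@3 ID@4 stall=0 (-) EX@5 MEM@6 WB@7
I3 ld r2 <- r5: IF@4 ID@5 stall=0 (-) EX@6 MEM@7 WB@8
I4 sub r2 <- r2,r1: IF@5 ID@6 stall=2 (RAW on I3.r2 (WB@8)) EX@9 MEM@10 WB@11
I5 sub r4 <- r5,r1: IF@6 ID@9 stall=0 (-) EX@10 MEM@11 WB@12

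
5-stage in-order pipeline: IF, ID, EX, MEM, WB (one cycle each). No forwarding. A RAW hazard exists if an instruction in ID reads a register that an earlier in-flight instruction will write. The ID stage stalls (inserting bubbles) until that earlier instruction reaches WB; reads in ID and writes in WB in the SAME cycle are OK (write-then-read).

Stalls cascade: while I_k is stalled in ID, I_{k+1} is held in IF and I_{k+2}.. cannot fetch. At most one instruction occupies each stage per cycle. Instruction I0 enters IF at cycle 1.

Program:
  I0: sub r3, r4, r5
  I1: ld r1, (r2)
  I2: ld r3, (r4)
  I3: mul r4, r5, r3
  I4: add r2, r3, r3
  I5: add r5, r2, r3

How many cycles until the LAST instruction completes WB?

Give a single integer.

Answer: 14

Derivation:
I0 sub r3 <- r4,r5: IF@1 ID@2 stall=0 (-) EX@3 MEM@4 WB@5
I1 ld r1 <- r2: IF@2 ID@3 stall=0 (-) EX@4 MEM@5 WB@6
I2 ld r3 <- r4: IF@3 ID@4 stall=0 (-) EX@5 MEM@6 WB@7
I3 mul r4 <- r5,r3: IF@4 ID@5 stall=2 (RAW on I2.r3 (WB@7)) EX@8 MEM@9 WB@10
I4 add r2 <- r3,r3: IF@5 ID@8 stall=0 (-) EX@9 MEM@10 WB@11
I5 add r5 <- r2,r3: IF@8 ID@9 stall=2 (RAW on I4.r2 (WB@11)) EX@12 MEM@13 WB@14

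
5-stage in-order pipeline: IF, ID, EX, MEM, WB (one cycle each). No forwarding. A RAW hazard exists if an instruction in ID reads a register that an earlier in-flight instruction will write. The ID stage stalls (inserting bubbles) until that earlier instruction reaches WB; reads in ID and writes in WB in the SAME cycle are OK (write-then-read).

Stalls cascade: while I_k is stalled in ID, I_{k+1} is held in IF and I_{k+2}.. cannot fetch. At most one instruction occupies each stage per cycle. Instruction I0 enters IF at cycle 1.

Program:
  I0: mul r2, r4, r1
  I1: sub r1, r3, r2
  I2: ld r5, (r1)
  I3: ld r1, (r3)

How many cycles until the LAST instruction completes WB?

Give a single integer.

I0 mul r2 <- r4,r1: IF@1 ID@2 stall=0 (-) EX@3 MEM@4 WB@5
I1 sub r1 <- r3,r2: IF@2 ID@3 stall=2 (RAW on I0.r2 (WB@5)) EX@6 MEM@7 WB@8
I2 ld r5 <- r1: IF@3 ID@6 stall=2 (RAW on I1.r1 (WB@8)) EX@9 MEM@10 WB@11
I3 ld r1 <- r3: IF@6 ID@9 stall=0 (-) EX@10 MEM@11 WB@12

Answer: 12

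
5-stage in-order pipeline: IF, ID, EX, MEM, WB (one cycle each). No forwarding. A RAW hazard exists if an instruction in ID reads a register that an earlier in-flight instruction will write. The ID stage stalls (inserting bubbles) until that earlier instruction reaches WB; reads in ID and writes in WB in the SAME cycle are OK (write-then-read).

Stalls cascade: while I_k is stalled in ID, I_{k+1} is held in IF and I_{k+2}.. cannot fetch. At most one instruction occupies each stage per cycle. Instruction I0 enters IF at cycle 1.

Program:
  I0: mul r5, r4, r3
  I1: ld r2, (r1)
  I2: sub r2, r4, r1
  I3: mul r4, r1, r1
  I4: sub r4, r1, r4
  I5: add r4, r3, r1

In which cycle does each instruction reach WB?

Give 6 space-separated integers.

I0 mul r5 <- r4,r3: IF@1 ID@2 stall=0 (-) EX@3 MEM@4 WB@5
I1 ld r2 <- r1: IF@2 ID@3 stall=0 (-) EX@4 MEM@5 WB@6
I2 sub r2 <- r4,r1: IF@3 ID@4 stall=0 (-) EX@5 MEM@6 WB@7
I3 mul r4 <- r1,r1: IF@4 ID@5 stall=0 (-) EX@6 MEM@7 WB@8
I4 sub r4 <- r1,r4: IF@5 ID@6 stall=2 (RAW on I3.r4 (WB@8)) EX@9 MEM@10 WB@11
I5 add r4 <- r3,r1: IF@6 ID@9 stall=0 (-) EX@10 MEM@11 WB@12

Answer: 5 6 7 8 11 12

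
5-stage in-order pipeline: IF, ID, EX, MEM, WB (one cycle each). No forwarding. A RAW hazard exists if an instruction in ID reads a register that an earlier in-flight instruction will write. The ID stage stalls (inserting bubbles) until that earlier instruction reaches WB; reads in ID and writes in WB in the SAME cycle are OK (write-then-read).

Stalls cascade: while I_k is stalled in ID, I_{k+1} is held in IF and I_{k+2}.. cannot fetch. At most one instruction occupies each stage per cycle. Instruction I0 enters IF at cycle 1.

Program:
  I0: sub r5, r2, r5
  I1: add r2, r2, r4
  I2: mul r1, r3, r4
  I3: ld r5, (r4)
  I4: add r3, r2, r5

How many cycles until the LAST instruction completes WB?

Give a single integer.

Answer: 11

Derivation:
I0 sub r5 <- r2,r5: IF@1 ID@2 stall=0 (-) EX@3 MEM@4 WB@5
I1 add r2 <- r2,r4: IF@2 ID@3 stall=0 (-) EX@4 MEM@5 WB@6
I2 mul r1 <- r3,r4: IF@3 ID@4 stall=0 (-) EX@5 MEM@6 WB@7
I3 ld r5 <- r4: IF@4 ID@5 stall=0 (-) EX@6 MEM@7 WB@8
I4 add r3 <- r2,r5: IF@5 ID@6 stall=2 (RAW on I3.r5 (WB@8)) EX@9 MEM@10 WB@11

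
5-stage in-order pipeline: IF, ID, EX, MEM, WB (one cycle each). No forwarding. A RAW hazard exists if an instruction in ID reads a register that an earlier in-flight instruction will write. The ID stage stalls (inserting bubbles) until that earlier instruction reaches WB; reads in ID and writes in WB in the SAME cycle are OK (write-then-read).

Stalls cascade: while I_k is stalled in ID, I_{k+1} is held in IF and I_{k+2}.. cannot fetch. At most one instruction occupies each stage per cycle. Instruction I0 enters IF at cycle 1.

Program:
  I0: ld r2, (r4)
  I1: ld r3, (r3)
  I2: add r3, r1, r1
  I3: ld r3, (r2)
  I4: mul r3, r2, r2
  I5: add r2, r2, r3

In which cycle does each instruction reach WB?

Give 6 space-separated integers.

Answer: 5 6 7 8 9 12

Derivation:
I0 ld r2 <- r4: IF@1 ID@2 stall=0 (-) EX@3 MEM@4 WB@5
I1 ld r3 <- r3: IF@2 ID@3 stall=0 (-) EX@4 MEM@5 WB@6
I2 add r3 <- r1,r1: IF@3 ID@4 stall=0 (-) EX@5 MEM@6 WB@7
I3 ld r3 <- r2: IF@4 ID@5 stall=0 (-) EX@6 MEM@7 WB@8
I4 mul r3 <- r2,r2: IF@5 ID@6 stall=0 (-) EX@7 MEM@8 WB@9
I5 add r2 <- r2,r3: IF@6 ID@7 stall=2 (RAW on I4.r3 (WB@9)) EX@10 MEM@11 WB@12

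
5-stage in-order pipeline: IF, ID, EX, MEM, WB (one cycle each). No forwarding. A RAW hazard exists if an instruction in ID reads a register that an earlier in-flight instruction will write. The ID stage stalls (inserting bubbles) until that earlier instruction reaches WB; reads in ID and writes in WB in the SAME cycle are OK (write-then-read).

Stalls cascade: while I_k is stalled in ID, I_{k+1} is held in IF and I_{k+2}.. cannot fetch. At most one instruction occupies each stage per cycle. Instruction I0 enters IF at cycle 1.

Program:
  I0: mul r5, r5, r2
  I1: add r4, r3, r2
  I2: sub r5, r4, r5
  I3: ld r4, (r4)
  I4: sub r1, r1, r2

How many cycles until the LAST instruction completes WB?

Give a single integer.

I0 mul r5 <- r5,r2: IF@1 ID@2 stall=0 (-) EX@3 MEM@4 WB@5
I1 add r4 <- r3,r2: IF@2 ID@3 stall=0 (-) EX@4 MEM@5 WB@6
I2 sub r5 <- r4,r5: IF@3 ID@4 stall=2 (RAW on I1.r4 (WB@6)) EX@7 MEM@8 WB@9
I3 ld r4 <- r4: IF@4 ID@7 stall=0 (-) EX@8 MEM@9 WB@10
I4 sub r1 <- r1,r2: IF@7 ID@8 stall=0 (-) EX@9 MEM@10 WB@11

Answer: 11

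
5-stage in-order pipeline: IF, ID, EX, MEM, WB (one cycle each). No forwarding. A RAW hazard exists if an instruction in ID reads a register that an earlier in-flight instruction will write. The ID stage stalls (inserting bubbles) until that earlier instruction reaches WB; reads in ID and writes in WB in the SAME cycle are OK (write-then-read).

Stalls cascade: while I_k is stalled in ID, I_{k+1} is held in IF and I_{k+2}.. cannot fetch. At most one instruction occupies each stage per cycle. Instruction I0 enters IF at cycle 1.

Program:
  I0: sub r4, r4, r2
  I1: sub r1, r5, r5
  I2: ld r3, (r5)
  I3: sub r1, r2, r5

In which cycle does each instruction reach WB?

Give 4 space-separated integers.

Answer: 5 6 7 8

Derivation:
I0 sub r4 <- r4,r2: IF@1 ID@2 stall=0 (-) EX@3 MEM@4 WB@5
I1 sub r1 <- r5,r5: IF@2 ID@3 stall=0 (-) EX@4 MEM@5 WB@6
I2 ld r3 <- r5: IF@3 ID@4 stall=0 (-) EX@5 MEM@6 WB@7
I3 sub r1 <- r2,r5: IF@4 ID@5 stall=0 (-) EX@6 MEM@7 WB@8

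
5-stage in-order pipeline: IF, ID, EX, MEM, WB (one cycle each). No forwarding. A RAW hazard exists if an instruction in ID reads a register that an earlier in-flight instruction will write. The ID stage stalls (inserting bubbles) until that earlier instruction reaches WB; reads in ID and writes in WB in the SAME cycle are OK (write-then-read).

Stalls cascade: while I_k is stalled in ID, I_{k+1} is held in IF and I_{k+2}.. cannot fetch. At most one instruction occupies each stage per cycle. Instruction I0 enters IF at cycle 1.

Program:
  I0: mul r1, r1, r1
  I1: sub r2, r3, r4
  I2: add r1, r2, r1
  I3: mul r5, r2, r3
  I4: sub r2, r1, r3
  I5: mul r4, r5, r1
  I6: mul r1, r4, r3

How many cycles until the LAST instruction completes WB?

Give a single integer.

I0 mul r1 <- r1,r1: IF@1 ID@2 stall=0 (-) EX@3 MEM@4 WB@5
I1 sub r2 <- r3,r4: IF@2 ID@3 stall=0 (-) EX@4 MEM@5 WB@6
I2 add r1 <- r2,r1: IF@3 ID@4 stall=2 (RAW on I1.r2 (WB@6)) EX@7 MEM@8 WB@9
I3 mul r5 <- r2,r3: IF@4 ID@7 stall=0 (-) EX@8 MEM@9 WB@10
I4 sub r2 <- r1,r3: IF@7 ID@8 stall=1 (RAW on I2.r1 (WB@9)) EX@10 MEM@11 WB@12
I5 mul r4 <- r5,r1: IF@8 ID@10 stall=0 (-) EX@11 MEM@12 WB@13
I6 mul r1 <- r4,r3: IF@10 ID@11 stall=2 (RAW on I5.r4 (WB@13)) EX@14 MEM@15 WB@16

Answer: 16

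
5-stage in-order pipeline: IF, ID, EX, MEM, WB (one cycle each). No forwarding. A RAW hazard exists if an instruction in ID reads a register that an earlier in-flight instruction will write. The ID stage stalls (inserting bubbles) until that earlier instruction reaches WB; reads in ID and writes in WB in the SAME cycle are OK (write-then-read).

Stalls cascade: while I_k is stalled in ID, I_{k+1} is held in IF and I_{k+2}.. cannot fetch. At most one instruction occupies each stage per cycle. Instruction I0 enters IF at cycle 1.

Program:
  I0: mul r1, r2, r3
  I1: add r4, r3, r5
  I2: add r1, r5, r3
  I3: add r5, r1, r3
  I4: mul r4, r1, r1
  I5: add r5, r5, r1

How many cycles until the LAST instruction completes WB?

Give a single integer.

Answer: 13

Derivation:
I0 mul r1 <- r2,r3: IF@1 ID@2 stall=0 (-) EX@3 MEM@4 WB@5
I1 add r4 <- r3,r5: IF@2 ID@3 stall=0 (-) EX@4 MEM@5 WB@6
I2 add r1 <- r5,r3: IF@3 ID@4 stall=0 (-) EX@5 MEM@6 WB@7
I3 add r5 <- r1,r3: IF@4 ID@5 stall=2 (RAW on I2.r1 (WB@7)) EX@8 MEM@9 WB@10
I4 mul r4 <- r1,r1: IF@5 ID@8 stall=0 (-) EX@9 MEM@10 WB@11
I5 add r5 <- r5,r1: IF@8 ID@9 stall=1 (RAW on I3.r5 (WB@10)) EX@11 MEM@12 WB@13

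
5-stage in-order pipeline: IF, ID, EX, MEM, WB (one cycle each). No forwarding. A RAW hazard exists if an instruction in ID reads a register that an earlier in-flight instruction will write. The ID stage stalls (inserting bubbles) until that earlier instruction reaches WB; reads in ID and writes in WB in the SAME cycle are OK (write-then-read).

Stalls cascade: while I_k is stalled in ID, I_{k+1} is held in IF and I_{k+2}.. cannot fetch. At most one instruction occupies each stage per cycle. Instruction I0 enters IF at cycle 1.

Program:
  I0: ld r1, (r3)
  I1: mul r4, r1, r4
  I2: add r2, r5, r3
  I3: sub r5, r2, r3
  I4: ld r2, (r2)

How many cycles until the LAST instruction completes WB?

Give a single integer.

Answer: 13

Derivation:
I0 ld r1 <- r3: IF@1 ID@2 stall=0 (-) EX@3 MEM@4 WB@5
I1 mul r4 <- r1,r4: IF@2 ID@3 stall=2 (RAW on I0.r1 (WB@5)) EX@6 MEM@7 WB@8
I2 add r2 <- r5,r3: IF@3 ID@6 stall=0 (-) EX@7 MEM@8 WB@9
I3 sub r5 <- r2,r3: IF@6 ID@7 stall=2 (RAW on I2.r2 (WB@9)) EX@10 MEM@11 WB@12
I4 ld r2 <- r2: IF@7 ID@10 stall=0 (-) EX@11 MEM@12 WB@13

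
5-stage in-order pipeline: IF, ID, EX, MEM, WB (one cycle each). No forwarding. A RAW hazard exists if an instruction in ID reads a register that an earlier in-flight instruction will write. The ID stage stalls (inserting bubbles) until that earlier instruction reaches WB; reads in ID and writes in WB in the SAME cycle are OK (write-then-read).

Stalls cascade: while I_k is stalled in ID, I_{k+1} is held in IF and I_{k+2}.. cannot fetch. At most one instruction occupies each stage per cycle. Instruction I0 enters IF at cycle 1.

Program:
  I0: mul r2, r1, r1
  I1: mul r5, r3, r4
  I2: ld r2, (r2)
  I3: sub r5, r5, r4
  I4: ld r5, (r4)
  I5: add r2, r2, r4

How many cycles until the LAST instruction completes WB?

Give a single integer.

I0 mul r2 <- r1,r1: IF@1 ID@2 stall=0 (-) EX@3 MEM@4 WB@5
I1 mul r5 <- r3,r4: IF@2 ID@3 stall=0 (-) EX@4 MEM@5 WB@6
I2 ld r2 <- r2: IF@3 ID@4 stall=1 (RAW on I0.r2 (WB@5)) EX@6 MEM@7 WB@8
I3 sub r5 <- r5,r4: IF@4 ID@6 stall=0 (-) EX@7 MEM@8 WB@9
I4 ld r5 <- r4: IF@6 ID@7 stall=0 (-) EX@8 MEM@9 WB@10
I5 add r2 <- r2,r4: IF@7 ID@8 stall=0 (-) EX@9 MEM@10 WB@11

Answer: 11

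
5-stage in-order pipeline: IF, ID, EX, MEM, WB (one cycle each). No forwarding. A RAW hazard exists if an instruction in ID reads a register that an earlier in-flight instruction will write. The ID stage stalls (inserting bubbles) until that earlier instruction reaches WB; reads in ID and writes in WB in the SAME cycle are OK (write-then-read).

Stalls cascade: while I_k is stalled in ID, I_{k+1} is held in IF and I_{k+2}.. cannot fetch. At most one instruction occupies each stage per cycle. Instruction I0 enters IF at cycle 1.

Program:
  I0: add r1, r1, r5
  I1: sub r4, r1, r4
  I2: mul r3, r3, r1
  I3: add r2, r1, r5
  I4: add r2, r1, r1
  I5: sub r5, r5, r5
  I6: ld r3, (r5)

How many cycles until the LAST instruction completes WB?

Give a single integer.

Answer: 15

Derivation:
I0 add r1 <- r1,r5: IF@1 ID@2 stall=0 (-) EX@3 MEM@4 WB@5
I1 sub r4 <- r1,r4: IF@2 ID@3 stall=2 (RAW on I0.r1 (WB@5)) EX@6 MEM@7 WB@8
I2 mul r3 <- r3,r1: IF@3 ID@6 stall=0 (-) EX@7 MEM@8 WB@9
I3 add r2 <- r1,r5: IF@6 ID@7 stall=0 (-) EX@8 MEM@9 WB@10
I4 add r2 <- r1,r1: IF@7 ID@8 stall=0 (-) EX@9 MEM@10 WB@11
I5 sub r5 <- r5,r5: IF@8 ID@9 stall=0 (-) EX@10 MEM@11 WB@12
I6 ld r3 <- r5: IF@9 ID@10 stall=2 (RAW on I5.r5 (WB@12)) EX@13 MEM@14 WB@15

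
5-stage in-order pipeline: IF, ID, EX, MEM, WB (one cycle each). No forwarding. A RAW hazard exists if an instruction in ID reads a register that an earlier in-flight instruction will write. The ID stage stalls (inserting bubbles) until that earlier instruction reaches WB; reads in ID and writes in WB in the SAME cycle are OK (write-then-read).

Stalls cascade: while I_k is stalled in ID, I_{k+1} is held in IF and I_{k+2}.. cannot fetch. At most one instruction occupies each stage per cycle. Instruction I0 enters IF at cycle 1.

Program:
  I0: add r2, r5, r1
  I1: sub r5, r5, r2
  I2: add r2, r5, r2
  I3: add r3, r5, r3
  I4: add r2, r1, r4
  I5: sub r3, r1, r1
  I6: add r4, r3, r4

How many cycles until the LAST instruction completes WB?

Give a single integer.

I0 add r2 <- r5,r1: IF@1 ID@2 stall=0 (-) EX@3 MEM@4 WB@5
I1 sub r5 <- r5,r2: IF@2 ID@3 stall=2 (RAW on I0.r2 (WB@5)) EX@6 MEM@7 WB@8
I2 add r2 <- r5,r2: IF@3 ID@6 stall=2 (RAW on I1.r5 (WB@8)) EX@9 MEM@10 WB@11
I3 add r3 <- r5,r3: IF@6 ID@9 stall=0 (-) EX@10 MEM@11 WB@12
I4 add r2 <- r1,r4: IF@9 ID@10 stall=0 (-) EX@11 MEM@12 WB@13
I5 sub r3 <- r1,r1: IF@10 ID@11 stall=0 (-) EX@12 MEM@13 WB@14
I6 add r4 <- r3,r4: IF@11 ID@12 stall=2 (RAW on I5.r3 (WB@14)) EX@15 MEM@16 WB@17

Answer: 17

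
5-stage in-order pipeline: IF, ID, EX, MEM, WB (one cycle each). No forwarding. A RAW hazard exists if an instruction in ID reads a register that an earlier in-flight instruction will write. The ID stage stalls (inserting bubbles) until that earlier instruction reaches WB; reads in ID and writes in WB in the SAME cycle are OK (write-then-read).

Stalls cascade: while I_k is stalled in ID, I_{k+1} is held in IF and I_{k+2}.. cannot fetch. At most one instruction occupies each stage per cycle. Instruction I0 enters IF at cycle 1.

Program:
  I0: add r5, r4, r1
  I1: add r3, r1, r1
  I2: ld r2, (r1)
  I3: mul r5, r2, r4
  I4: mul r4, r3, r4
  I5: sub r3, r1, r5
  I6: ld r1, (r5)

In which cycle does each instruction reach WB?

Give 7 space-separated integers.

I0 add r5 <- r4,r1: IF@1 ID@2 stall=0 (-) EX@3 MEM@4 WB@5
I1 add r3 <- r1,r1: IF@2 ID@3 stall=0 (-) EX@4 MEM@5 WB@6
I2 ld r2 <- r1: IF@3 ID@4 stall=0 (-) EX@5 MEM@6 WB@7
I3 mul r5 <- r2,r4: IF@4 ID@5 stall=2 (RAW on I2.r2 (WB@7)) EX@8 MEM@9 WB@10
I4 mul r4 <- r3,r4: IF@5 ID@8 stall=0 (-) EX@9 MEM@10 WB@11
I5 sub r3 <- r1,r5: IF@8 ID@9 stall=1 (RAW on I3.r5 (WB@10)) EX@11 MEM@12 WB@13
I6 ld r1 <- r5: IF@9 ID@11 stall=0 (-) EX@12 MEM@13 WB@14

Answer: 5 6 7 10 11 13 14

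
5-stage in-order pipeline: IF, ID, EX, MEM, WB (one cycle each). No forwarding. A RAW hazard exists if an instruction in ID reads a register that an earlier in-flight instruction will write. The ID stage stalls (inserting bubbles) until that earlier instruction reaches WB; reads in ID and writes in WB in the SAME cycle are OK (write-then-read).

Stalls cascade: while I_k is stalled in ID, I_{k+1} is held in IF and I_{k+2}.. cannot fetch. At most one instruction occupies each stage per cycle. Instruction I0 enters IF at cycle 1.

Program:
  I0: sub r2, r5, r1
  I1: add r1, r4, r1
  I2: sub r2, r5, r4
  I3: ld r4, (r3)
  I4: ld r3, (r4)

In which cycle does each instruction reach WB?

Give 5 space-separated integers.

Answer: 5 6 7 8 11

Derivation:
I0 sub r2 <- r5,r1: IF@1 ID@2 stall=0 (-) EX@3 MEM@4 WB@5
I1 add r1 <- r4,r1: IF@2 ID@3 stall=0 (-) EX@4 MEM@5 WB@6
I2 sub r2 <- r5,r4: IF@3 ID@4 stall=0 (-) EX@5 MEM@6 WB@7
I3 ld r4 <- r3: IF@4 ID@5 stall=0 (-) EX@6 MEM@7 WB@8
I4 ld r3 <- r4: IF@5 ID@6 stall=2 (RAW on I3.r4 (WB@8)) EX@9 MEM@10 WB@11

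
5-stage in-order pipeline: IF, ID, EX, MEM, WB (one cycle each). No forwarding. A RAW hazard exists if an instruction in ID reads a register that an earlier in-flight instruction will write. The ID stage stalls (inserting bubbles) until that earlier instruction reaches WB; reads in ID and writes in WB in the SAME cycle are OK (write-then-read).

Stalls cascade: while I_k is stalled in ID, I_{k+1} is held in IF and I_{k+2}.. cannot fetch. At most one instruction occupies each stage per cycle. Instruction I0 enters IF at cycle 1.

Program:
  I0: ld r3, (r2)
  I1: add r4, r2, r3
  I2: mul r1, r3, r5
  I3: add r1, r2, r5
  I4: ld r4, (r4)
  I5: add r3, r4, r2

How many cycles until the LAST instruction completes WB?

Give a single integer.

Answer: 14

Derivation:
I0 ld r3 <- r2: IF@1 ID@2 stall=0 (-) EX@3 MEM@4 WB@5
I1 add r4 <- r2,r3: IF@2 ID@3 stall=2 (RAW on I0.r3 (WB@5)) EX@6 MEM@7 WB@8
I2 mul r1 <- r3,r5: IF@3 ID@6 stall=0 (-) EX@7 MEM@8 WB@9
I3 add r1 <- r2,r5: IF@6 ID@7 stall=0 (-) EX@8 MEM@9 WB@10
I4 ld r4 <- r4: IF@7 ID@8 stall=0 (-) EX@9 MEM@10 WB@11
I5 add r3 <- r4,r2: IF@8 ID@9 stall=2 (RAW on I4.r4 (WB@11)) EX@12 MEM@13 WB@14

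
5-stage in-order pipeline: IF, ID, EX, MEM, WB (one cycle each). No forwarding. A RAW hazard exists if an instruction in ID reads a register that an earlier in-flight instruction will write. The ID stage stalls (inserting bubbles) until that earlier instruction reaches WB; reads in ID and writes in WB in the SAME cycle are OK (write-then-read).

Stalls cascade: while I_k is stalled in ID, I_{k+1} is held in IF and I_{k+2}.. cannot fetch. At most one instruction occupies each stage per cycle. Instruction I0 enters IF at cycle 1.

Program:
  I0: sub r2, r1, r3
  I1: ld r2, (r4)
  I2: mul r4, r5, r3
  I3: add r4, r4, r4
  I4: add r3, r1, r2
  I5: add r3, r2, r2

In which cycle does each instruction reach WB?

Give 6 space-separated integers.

I0 sub r2 <- r1,r3: IF@1 ID@2 stall=0 (-) EX@3 MEM@4 WB@5
I1 ld r2 <- r4: IF@2 ID@3 stall=0 (-) EX@4 MEM@5 WB@6
I2 mul r4 <- r5,r3: IF@3 ID@4 stall=0 (-) EX@5 MEM@6 WB@7
I3 add r4 <- r4,r4: IF@4 ID@5 stall=2 (RAW on I2.r4 (WB@7)) EX@8 MEM@9 WB@10
I4 add r3 <- r1,r2: IF@5 ID@8 stall=0 (-) EX@9 MEM@10 WB@11
I5 add r3 <- r2,r2: IF@8 ID@9 stall=0 (-) EX@10 MEM@11 WB@12

Answer: 5 6 7 10 11 12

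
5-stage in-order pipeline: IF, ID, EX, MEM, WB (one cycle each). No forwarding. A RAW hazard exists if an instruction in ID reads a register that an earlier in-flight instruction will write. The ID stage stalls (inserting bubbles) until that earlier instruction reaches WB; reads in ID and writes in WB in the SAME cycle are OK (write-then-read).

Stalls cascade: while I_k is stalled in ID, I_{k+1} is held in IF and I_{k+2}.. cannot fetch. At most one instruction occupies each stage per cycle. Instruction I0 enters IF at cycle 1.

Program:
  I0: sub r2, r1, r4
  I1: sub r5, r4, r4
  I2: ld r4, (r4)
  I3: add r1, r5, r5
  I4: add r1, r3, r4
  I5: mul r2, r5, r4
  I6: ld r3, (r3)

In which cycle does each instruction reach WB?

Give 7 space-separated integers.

I0 sub r2 <- r1,r4: IF@1 ID@2 stall=0 (-) EX@3 MEM@4 WB@5
I1 sub r5 <- r4,r4: IF@2 ID@3 stall=0 (-) EX@4 MEM@5 WB@6
I2 ld r4 <- r4: IF@3 ID@4 stall=0 (-) EX@5 MEM@6 WB@7
I3 add r1 <- r5,r5: IF@4 ID@5 stall=1 (RAW on I1.r5 (WB@6)) EX@7 MEM@8 WB@9
I4 add r1 <- r3,r4: IF@5 ID@7 stall=0 (-) EX@8 MEM@9 WB@10
I5 mul r2 <- r5,r4: IF@7 ID@8 stall=0 (-) EX@9 MEM@10 WB@11
I6 ld r3 <- r3: IF@8 ID@9 stall=0 (-) EX@10 MEM@11 WB@12

Answer: 5 6 7 9 10 11 12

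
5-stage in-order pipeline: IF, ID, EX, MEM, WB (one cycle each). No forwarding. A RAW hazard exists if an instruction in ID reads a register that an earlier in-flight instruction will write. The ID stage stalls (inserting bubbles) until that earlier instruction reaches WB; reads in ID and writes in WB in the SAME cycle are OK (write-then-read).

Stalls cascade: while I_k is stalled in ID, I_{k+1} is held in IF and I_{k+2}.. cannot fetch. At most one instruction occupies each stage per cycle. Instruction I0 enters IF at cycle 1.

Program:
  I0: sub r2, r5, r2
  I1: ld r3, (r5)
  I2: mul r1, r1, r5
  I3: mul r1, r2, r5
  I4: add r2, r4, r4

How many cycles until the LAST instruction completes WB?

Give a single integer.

Answer: 9

Derivation:
I0 sub r2 <- r5,r2: IF@1 ID@2 stall=0 (-) EX@3 MEM@4 WB@5
I1 ld r3 <- r5: IF@2 ID@3 stall=0 (-) EX@4 MEM@5 WB@6
I2 mul r1 <- r1,r5: IF@3 ID@4 stall=0 (-) EX@5 MEM@6 WB@7
I3 mul r1 <- r2,r5: IF@4 ID@5 stall=0 (-) EX@6 MEM@7 WB@8
I4 add r2 <- r4,r4: IF@5 ID@6 stall=0 (-) EX@7 MEM@8 WB@9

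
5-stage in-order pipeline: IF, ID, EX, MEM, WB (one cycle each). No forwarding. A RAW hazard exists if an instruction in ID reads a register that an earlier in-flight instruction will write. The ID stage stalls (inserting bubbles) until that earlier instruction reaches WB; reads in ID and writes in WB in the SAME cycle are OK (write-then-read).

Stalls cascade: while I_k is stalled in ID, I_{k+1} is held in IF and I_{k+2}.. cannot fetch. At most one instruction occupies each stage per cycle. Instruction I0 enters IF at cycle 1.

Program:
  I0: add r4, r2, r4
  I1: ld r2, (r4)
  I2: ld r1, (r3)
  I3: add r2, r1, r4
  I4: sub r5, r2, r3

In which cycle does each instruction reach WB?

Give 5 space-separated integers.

I0 add r4 <- r2,r4: IF@1 ID@2 stall=0 (-) EX@3 MEM@4 WB@5
I1 ld r2 <- r4: IF@2 ID@3 stall=2 (RAW on I0.r4 (WB@5)) EX@6 MEM@7 WB@8
I2 ld r1 <- r3: IF@3 ID@6 stall=0 (-) EX@7 MEM@8 WB@9
I3 add r2 <- r1,r4: IF@6 ID@7 stall=2 (RAW on I2.r1 (WB@9)) EX@10 MEM@11 WB@12
I4 sub r5 <- r2,r3: IF@7 ID@10 stall=2 (RAW on I3.r2 (WB@12)) EX@13 MEM@14 WB@15

Answer: 5 8 9 12 15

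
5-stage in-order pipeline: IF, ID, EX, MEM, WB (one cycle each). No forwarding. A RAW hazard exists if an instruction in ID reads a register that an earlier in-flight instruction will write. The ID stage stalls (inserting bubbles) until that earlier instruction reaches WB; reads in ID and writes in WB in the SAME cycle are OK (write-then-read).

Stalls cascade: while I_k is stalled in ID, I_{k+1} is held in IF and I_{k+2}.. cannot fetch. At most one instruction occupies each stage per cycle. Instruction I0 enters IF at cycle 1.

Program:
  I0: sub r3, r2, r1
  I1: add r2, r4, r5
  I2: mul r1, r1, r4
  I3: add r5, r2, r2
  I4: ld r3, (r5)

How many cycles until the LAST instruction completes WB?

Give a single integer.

I0 sub r3 <- r2,r1: IF@1 ID@2 stall=0 (-) EX@3 MEM@4 WB@5
I1 add r2 <- r4,r5: IF@2 ID@3 stall=0 (-) EX@4 MEM@5 WB@6
I2 mul r1 <- r1,r4: IF@3 ID@4 stall=0 (-) EX@5 MEM@6 WB@7
I3 add r5 <- r2,r2: IF@4 ID@5 stall=1 (RAW on I1.r2 (WB@6)) EX@7 MEM@8 WB@9
I4 ld r3 <- r5: IF@5 ID@7 stall=2 (RAW on I3.r5 (WB@9)) EX@10 MEM@11 WB@12

Answer: 12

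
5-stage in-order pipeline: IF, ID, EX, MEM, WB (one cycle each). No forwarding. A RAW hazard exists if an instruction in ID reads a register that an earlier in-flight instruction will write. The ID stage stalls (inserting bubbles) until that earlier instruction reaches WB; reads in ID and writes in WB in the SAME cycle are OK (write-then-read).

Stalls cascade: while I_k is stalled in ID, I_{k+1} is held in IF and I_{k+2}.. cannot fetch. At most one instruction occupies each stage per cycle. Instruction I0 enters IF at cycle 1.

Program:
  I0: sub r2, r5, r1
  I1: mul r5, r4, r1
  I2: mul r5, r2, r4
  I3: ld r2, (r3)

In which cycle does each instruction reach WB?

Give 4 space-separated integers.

Answer: 5 6 8 9

Derivation:
I0 sub r2 <- r5,r1: IF@1 ID@2 stall=0 (-) EX@3 MEM@4 WB@5
I1 mul r5 <- r4,r1: IF@2 ID@3 stall=0 (-) EX@4 MEM@5 WB@6
I2 mul r5 <- r2,r4: IF@3 ID@4 stall=1 (RAW on I0.r2 (WB@5)) EX@6 MEM@7 WB@8
I3 ld r2 <- r3: IF@4 ID@6 stall=0 (-) EX@7 MEM@8 WB@9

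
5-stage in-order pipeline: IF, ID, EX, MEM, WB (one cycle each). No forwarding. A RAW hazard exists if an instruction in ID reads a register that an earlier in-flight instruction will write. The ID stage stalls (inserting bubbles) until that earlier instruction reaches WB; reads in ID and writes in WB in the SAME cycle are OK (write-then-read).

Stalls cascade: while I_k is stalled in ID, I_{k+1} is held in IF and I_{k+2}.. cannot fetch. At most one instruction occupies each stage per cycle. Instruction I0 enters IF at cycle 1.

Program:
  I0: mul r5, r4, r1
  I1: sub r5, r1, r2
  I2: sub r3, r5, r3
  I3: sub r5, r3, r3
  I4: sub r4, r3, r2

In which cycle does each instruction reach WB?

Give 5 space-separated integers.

Answer: 5 6 9 12 13

Derivation:
I0 mul r5 <- r4,r1: IF@1 ID@2 stall=0 (-) EX@3 MEM@4 WB@5
I1 sub r5 <- r1,r2: IF@2 ID@3 stall=0 (-) EX@4 MEM@5 WB@6
I2 sub r3 <- r5,r3: IF@3 ID@4 stall=2 (RAW on I1.r5 (WB@6)) EX@7 MEM@8 WB@9
I3 sub r5 <- r3,r3: IF@4 ID@7 stall=2 (RAW on I2.r3 (WB@9)) EX@10 MEM@11 WB@12
I4 sub r4 <- r3,r2: IF@7 ID@10 stall=0 (-) EX@11 MEM@12 WB@13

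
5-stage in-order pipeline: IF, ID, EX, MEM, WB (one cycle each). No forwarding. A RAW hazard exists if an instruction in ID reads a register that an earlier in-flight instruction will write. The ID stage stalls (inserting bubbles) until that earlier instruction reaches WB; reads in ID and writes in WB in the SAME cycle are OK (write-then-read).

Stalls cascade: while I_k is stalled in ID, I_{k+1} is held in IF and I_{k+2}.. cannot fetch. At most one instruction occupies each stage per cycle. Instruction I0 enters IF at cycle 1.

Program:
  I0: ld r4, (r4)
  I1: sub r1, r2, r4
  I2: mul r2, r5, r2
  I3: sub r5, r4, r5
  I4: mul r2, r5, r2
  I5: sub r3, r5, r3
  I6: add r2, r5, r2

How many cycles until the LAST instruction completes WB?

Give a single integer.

Answer: 16

Derivation:
I0 ld r4 <- r4: IF@1 ID@2 stall=0 (-) EX@3 MEM@4 WB@5
I1 sub r1 <- r2,r4: IF@2 ID@3 stall=2 (RAW on I0.r4 (WB@5)) EX@6 MEM@7 WB@8
I2 mul r2 <- r5,r2: IF@3 ID@6 stall=0 (-) EX@7 MEM@8 WB@9
I3 sub r5 <- r4,r5: IF@6 ID@7 stall=0 (-) EX@8 MEM@9 WB@10
I4 mul r2 <- r5,r2: IF@7 ID@8 stall=2 (RAW on I3.r5 (WB@10)) EX@11 MEM@12 WB@13
I5 sub r3 <- r5,r3: IF@8 ID@11 stall=0 (-) EX@12 MEM@13 WB@14
I6 add r2 <- r5,r2: IF@11 ID@12 stall=1 (RAW on I4.r2 (WB@13)) EX@14 MEM@15 WB@16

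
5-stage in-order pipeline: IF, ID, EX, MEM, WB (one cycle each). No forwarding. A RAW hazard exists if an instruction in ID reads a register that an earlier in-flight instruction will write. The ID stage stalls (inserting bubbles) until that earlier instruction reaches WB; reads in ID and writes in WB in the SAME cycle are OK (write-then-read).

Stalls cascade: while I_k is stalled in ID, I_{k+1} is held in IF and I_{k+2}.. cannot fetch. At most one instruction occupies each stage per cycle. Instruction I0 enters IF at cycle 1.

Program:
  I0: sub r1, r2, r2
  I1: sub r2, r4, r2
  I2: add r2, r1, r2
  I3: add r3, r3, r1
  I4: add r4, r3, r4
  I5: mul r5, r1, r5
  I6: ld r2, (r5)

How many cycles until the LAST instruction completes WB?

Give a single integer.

I0 sub r1 <- r2,r2: IF@1 ID@2 stall=0 (-) EX@3 MEM@4 WB@5
I1 sub r2 <- r4,r2: IF@2 ID@3 stall=0 (-) EX@4 MEM@5 WB@6
I2 add r2 <- r1,r2: IF@3 ID@4 stall=2 (RAW on I1.r2 (WB@6)) EX@7 MEM@8 WB@9
I3 add r3 <- r3,r1: IF@4 ID@7 stall=0 (-) EX@8 MEM@9 WB@10
I4 add r4 <- r3,r4: IF@7 ID@8 stall=2 (RAW on I3.r3 (WB@10)) EX@11 MEM@12 WB@13
I5 mul r5 <- r1,r5: IF@8 ID@11 stall=0 (-) EX@12 MEM@13 WB@14
I6 ld r2 <- r5: IF@11 ID@12 stall=2 (RAW on I5.r5 (WB@14)) EX@15 MEM@16 WB@17

Answer: 17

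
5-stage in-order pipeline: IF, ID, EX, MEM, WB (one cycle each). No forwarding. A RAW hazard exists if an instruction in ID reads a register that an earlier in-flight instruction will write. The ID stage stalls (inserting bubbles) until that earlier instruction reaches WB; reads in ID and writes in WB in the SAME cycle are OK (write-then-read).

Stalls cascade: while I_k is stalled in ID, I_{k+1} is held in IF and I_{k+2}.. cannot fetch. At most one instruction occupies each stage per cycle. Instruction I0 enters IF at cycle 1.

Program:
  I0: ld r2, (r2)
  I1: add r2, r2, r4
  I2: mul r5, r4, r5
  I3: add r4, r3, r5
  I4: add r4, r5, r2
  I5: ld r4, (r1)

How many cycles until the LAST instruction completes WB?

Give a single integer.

Answer: 14

Derivation:
I0 ld r2 <- r2: IF@1 ID@2 stall=0 (-) EX@3 MEM@4 WB@5
I1 add r2 <- r2,r4: IF@2 ID@3 stall=2 (RAW on I0.r2 (WB@5)) EX@6 MEM@7 WB@8
I2 mul r5 <- r4,r5: IF@3 ID@6 stall=0 (-) EX@7 MEM@8 WB@9
I3 add r4 <- r3,r5: IF@6 ID@7 stall=2 (RAW on I2.r5 (WB@9)) EX@10 MEM@11 WB@12
I4 add r4 <- r5,r2: IF@7 ID@10 stall=0 (-) EX@11 MEM@12 WB@13
I5 ld r4 <- r1: IF@10 ID@11 stall=0 (-) EX@12 MEM@13 WB@14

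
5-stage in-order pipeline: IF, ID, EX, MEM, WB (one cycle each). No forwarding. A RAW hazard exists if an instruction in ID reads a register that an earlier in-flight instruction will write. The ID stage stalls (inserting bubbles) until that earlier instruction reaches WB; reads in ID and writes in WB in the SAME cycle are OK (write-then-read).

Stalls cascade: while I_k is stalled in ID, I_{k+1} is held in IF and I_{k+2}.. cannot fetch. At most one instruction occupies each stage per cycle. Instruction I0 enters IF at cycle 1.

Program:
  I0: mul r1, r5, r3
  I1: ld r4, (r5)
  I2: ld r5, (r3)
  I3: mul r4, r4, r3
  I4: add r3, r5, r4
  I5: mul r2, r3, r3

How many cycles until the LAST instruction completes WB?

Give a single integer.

I0 mul r1 <- r5,r3: IF@1 ID@2 stall=0 (-) EX@3 MEM@4 WB@5
I1 ld r4 <- r5: IF@2 ID@3 stall=0 (-) EX@4 MEM@5 WB@6
I2 ld r5 <- r3: IF@3 ID@4 stall=0 (-) EX@5 MEM@6 WB@7
I3 mul r4 <- r4,r3: IF@4 ID@5 stall=1 (RAW on I1.r4 (WB@6)) EX@7 MEM@8 WB@9
I4 add r3 <- r5,r4: IF@5 ID@7 stall=2 (RAW on I3.r4 (WB@9)) EX@10 MEM@11 WB@12
I5 mul r2 <- r3,r3: IF@7 ID@10 stall=2 (RAW on I4.r3 (WB@12)) EX@13 MEM@14 WB@15

Answer: 15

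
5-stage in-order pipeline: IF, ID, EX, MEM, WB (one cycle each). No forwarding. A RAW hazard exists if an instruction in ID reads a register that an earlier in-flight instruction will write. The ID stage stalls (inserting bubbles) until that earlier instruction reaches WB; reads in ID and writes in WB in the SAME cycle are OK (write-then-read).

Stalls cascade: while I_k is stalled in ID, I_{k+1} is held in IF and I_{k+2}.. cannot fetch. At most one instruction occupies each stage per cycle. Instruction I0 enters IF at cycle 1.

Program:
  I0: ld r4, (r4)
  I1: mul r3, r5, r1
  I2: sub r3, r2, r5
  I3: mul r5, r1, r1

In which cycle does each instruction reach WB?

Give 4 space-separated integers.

I0 ld r4 <- r4: IF@1 ID@2 stall=0 (-) EX@3 MEM@4 WB@5
I1 mul r3 <- r5,r1: IF@2 ID@3 stall=0 (-) EX@4 MEM@5 WB@6
I2 sub r3 <- r2,r5: IF@3 ID@4 stall=0 (-) EX@5 MEM@6 WB@7
I3 mul r5 <- r1,r1: IF@4 ID@5 stall=0 (-) EX@6 MEM@7 WB@8

Answer: 5 6 7 8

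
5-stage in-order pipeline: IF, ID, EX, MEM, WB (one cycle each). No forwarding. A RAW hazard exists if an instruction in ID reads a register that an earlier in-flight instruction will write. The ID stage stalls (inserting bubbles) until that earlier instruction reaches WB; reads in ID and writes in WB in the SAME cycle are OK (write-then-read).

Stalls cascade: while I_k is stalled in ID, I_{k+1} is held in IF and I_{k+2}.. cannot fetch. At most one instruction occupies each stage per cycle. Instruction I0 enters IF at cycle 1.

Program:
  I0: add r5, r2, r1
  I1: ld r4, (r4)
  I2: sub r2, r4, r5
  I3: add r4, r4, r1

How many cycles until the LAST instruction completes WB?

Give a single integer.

Answer: 10

Derivation:
I0 add r5 <- r2,r1: IF@1 ID@2 stall=0 (-) EX@3 MEM@4 WB@5
I1 ld r4 <- r4: IF@2 ID@3 stall=0 (-) EX@4 MEM@5 WB@6
I2 sub r2 <- r4,r5: IF@3 ID@4 stall=2 (RAW on I1.r4 (WB@6)) EX@7 MEM@8 WB@9
I3 add r4 <- r4,r1: IF@4 ID@7 stall=0 (-) EX@8 MEM@9 WB@10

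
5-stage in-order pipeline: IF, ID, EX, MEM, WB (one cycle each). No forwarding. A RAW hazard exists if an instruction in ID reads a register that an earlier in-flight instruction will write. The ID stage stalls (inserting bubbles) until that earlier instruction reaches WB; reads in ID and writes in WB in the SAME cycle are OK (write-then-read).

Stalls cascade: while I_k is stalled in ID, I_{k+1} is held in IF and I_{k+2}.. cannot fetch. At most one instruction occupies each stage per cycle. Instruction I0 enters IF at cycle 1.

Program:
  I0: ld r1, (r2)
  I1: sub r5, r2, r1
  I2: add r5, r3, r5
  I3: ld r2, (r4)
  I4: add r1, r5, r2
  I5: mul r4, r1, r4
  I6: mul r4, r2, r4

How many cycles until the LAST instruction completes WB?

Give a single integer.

I0 ld r1 <- r2: IF@1 ID@2 stall=0 (-) EX@3 MEM@4 WB@5
I1 sub r5 <- r2,r1: IF@2 ID@3 stall=2 (RAW on I0.r1 (WB@5)) EX@6 MEM@7 WB@8
I2 add r5 <- r3,r5: IF@3 ID@6 stall=2 (RAW on I1.r5 (WB@8)) EX@9 MEM@10 WB@11
I3 ld r2 <- r4: IF@6 ID@9 stall=0 (-) EX@10 MEM@11 WB@12
I4 add r1 <- r5,r2: IF@9 ID@10 stall=2 (RAW on I3.r2 (WB@12)) EX@13 MEM@14 WB@15
I5 mul r4 <- r1,r4: IF@10 ID@13 stall=2 (RAW on I4.r1 (WB@15)) EX@16 MEM@17 WB@18
I6 mul r4 <- r2,r4: IF@13 ID@16 stall=2 (RAW on I5.r4 (WB@18)) EX@19 MEM@20 WB@21

Answer: 21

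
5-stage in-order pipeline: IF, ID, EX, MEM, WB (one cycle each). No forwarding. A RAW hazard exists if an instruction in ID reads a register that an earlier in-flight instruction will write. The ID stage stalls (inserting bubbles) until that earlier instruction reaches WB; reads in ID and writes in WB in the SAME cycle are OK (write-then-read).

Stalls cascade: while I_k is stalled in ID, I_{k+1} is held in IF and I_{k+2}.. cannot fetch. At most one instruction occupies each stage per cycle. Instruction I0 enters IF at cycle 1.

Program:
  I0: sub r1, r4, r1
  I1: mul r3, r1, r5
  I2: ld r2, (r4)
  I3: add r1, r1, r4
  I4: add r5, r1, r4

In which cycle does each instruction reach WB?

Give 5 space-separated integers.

I0 sub r1 <- r4,r1: IF@1 ID@2 stall=0 (-) EX@3 MEM@4 WB@5
I1 mul r3 <- r1,r5: IF@2 ID@3 stall=2 (RAW on I0.r1 (WB@5)) EX@6 MEM@7 WB@8
I2 ld r2 <- r4: IF@3 ID@6 stall=0 (-) EX@7 MEM@8 WB@9
I3 add r1 <- r1,r4: IF@6 ID@7 stall=0 (-) EX@8 MEM@9 WB@10
I4 add r5 <- r1,r4: IF@7 ID@8 stall=2 (RAW on I3.r1 (WB@10)) EX@11 MEM@12 WB@13

Answer: 5 8 9 10 13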